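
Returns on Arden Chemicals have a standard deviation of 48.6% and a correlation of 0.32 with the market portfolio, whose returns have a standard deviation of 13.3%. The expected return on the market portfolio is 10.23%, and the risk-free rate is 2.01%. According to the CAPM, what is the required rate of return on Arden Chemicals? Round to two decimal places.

β = ρ × σ_i / σ_m = 0.32 × 48.6% / 13.3% = 1.1693
MRP = 10.23% − 2.01% = 8.22%
E(R) = 2.01% + 1.1693 × 8.22% = 11.62%

11.62%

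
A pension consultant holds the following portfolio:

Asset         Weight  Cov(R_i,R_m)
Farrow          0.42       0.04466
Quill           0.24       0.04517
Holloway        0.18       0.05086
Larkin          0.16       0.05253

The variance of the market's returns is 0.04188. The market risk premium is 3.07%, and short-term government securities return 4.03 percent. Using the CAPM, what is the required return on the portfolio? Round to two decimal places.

7.49%

β_Farrow = 0.04466 / 0.04188 = 1.0664
β_Quill = 0.04517 / 0.04188 = 1.0786
β_Holloway = 0.05086 / 0.04188 = 1.2144
β_Larkin = 0.05253 / 0.04188 = 1.2543
β_P = Σ w_i β_i = 0.42×1.0664 + 0.24×1.0786 + 0.18×1.2144 + 0.16×1.2543 = 1.1260
E(R_P) = R_f + β_P × MRP = 4.03% + 1.1260 × 3.07% = 7.49%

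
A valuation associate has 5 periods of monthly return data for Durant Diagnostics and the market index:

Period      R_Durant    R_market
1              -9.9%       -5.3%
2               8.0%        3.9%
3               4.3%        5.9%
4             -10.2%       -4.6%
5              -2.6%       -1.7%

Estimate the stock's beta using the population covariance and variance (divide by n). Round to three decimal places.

1.543

Mean R_i = (-9.9 + 8.0 + 4.3 − 10.2 − 2.6) / 5 = -2.0800%
Mean R_m = (-5.3 + 3.9 + 5.9 − 4.6 − 1.7) / 5 = -0.3600%
Σ(R_i − R̄_i)(R_m − R̄_m) = 156.6360  ⇒  Cov = 156.6360 / 5 = 31.3272
Σ(R_m − R̄_m)² = 101.5120  ⇒  Var(R_m) = 101.5120 / 5 = 20.3024
β = Cov / Var(R_m) = 31.3272 / 20.3024 = 1.5430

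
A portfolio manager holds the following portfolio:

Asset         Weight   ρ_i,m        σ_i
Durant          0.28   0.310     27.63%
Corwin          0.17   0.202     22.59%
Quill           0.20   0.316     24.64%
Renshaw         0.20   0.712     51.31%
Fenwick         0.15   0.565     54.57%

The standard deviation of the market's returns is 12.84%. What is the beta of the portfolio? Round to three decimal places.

1.298

β_Durant = 0.310 × 27.63% / 12.84% = 0.6671
β_Corwin = 0.202 × 22.59% / 12.84% = 0.3554
β_Quill = 0.316 × 24.64% / 12.84% = 0.6064
β_Renshaw = 0.712 × 51.31% / 12.84% = 2.8452
β_Fenwick = 0.565 × 54.57% / 12.84% = 2.4013
β_P = Σ w_i β_i = 0.28×0.6671 + 0.17×0.3554 + 0.20×0.6064 + 0.20×2.8452 + 0.15×2.4013 = 1.2977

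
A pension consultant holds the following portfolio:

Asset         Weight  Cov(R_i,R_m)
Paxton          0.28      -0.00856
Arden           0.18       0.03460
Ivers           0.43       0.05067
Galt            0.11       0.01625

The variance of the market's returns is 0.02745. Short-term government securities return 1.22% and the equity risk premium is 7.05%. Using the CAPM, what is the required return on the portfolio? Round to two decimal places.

β_Paxton = -0.00856 / 0.02745 = -0.3118
β_Arden = 0.03460 / 0.02745 = 1.2605
β_Ivers = 0.05067 / 0.02745 = 1.8459
β_Galt = 0.01625 / 0.02745 = 0.5920
β_P = Σ w_i β_i = 0.28×-0.3118 + 0.18×1.2605 + 0.43×1.8459 + 0.11×0.5920 = 0.9984
E(R_P) = R_f + β_P × MRP = 1.22% + 0.9984 × 7.05% = 8.26%

8.26%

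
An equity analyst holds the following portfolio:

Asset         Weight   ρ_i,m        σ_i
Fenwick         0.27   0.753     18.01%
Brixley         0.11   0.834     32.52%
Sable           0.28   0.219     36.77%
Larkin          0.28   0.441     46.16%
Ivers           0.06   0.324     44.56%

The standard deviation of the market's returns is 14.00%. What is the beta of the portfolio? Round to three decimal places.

1.105

β_Fenwick = 0.753 × 18.01% / 14.00% = 0.9687
β_Brixley = 0.834 × 32.52% / 14.00% = 1.9373
β_Sable = 0.219 × 36.77% / 14.00% = 0.5752
β_Larkin = 0.441 × 46.16% / 14.00% = 1.4540
β_Ivers = 0.324 × 44.56% / 14.00% = 1.0312
β_P = Σ w_i β_i = 0.27×0.9687 + 0.11×1.9373 + 0.28×0.5752 + 0.28×1.4540 + 0.06×1.0312 = 1.1047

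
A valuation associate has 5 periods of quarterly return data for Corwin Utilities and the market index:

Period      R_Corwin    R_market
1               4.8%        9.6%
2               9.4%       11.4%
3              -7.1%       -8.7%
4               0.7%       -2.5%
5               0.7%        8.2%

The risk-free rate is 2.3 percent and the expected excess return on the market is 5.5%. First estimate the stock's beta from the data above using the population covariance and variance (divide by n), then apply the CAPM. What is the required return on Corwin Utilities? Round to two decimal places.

Mean R_i = (4.8 + 9.4 − 7.1 + 0.7 + 0.7) / 5 = 1.7000%
Mean R_m = (9.6 + 11.4 − 8.7 − 2.5 + 8.2) / 5 = 3.6000%
Σ(R_i − R̄_i)(R_m − R̄_m) = 188.4000  ⇒  Cov = 188.4000 / 5 = 37.6800
Σ(R_m − R̄_m)² = 306.5000  ⇒  Var(R_m) = 306.5000 / 5 = 61.3000
β = Cov / Var(R_m) = 37.6800 / 61.3000 = 0.6147
E(R) = R_f + β × MRP = 2.3% + 0.6147 × 5.5% = 5.68%

5.68%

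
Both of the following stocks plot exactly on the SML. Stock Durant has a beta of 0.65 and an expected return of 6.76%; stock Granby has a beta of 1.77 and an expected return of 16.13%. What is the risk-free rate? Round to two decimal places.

Both satisfy E(R) = R_f + β·MRP, so the slope of the SML is
MRP = (16.13% − 6.76%) / (1.77 − 0.65) = 9.37% / 1.12 = 8.3661%
R_f = E(R_Durant) − β_Durant·MRP = 6.76% − 0.65 × 8.3661% = 1.3220%

1.32%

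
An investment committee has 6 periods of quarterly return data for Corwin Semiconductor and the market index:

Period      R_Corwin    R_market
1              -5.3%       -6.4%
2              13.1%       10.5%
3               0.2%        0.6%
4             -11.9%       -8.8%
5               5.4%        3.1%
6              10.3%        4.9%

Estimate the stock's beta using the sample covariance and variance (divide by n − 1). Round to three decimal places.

1.291

Mean R_i = (-5.3 + 13.1 + 0.2 − 11.9 + 5.4 + 10.3) / 6 = 1.9667%
Mean R_m = (-6.4 + 10.5 + 0.6 − 8.8 + 3.1 + 4.9) / 6 = 0.6500%
Σ(R_i − R̄_i)(R_m − R̄_m) = 335.8500  ⇒  Cov = 335.8500 / 5 = 67.1700
Σ(R_m − R̄_m)² = 260.0950  ⇒  Var(R_m) = 260.0950 / 5 = 52.0190
β = Cov / Var(R_m) = 67.1700 / 52.0190 = 1.2913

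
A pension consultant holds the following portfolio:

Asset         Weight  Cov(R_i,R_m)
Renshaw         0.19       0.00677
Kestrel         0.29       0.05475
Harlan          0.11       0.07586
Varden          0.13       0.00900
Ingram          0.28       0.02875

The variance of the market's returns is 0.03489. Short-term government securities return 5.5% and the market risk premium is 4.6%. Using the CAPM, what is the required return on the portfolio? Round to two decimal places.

10.08%

β_Renshaw = 0.00677 / 0.03489 = 0.1940
β_Kestrel = 0.05475 / 0.03489 = 1.5692
β_Harlan = 0.07586 / 0.03489 = 2.1743
β_Varden = 0.00900 / 0.03489 = 0.2580
β_Ingram = 0.02875 / 0.03489 = 0.8240
β_P = Σ w_i β_i = 0.19×0.1940 + 0.29×1.5692 + 0.11×2.1743 + 0.13×0.2580 + 0.28×0.8240 = 0.9954
E(R_P) = R_f + β_P × MRP = 5.5% + 0.9954 × 4.6% = 10.08%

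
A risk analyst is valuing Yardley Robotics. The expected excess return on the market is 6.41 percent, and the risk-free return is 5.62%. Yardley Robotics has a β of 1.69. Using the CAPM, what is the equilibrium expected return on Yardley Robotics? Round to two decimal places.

16.45%

E(R) = R_f + β × MRP = 5.62% + 1.69 × 6.41% = 16.45%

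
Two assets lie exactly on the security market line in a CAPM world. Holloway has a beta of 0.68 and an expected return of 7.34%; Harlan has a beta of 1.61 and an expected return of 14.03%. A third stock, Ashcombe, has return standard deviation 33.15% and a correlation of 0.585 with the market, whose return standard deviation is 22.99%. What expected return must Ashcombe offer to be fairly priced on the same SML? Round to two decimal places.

MRP = (14.03% − 7.34%) / (1.61 − 0.68) = 7.1935%
R_f = 7.34% − 0.68 × 7.1935% = 2.4484%
β_Ashcombe = ρ·σ_i/σ_m = 0.585 × 33.15 / 22.99 = 0.8435
E(R_Ashcombe) = R_f + β × MRP = 2.4484% + 0.8435 × 7.1935% = 8.52%

8.52%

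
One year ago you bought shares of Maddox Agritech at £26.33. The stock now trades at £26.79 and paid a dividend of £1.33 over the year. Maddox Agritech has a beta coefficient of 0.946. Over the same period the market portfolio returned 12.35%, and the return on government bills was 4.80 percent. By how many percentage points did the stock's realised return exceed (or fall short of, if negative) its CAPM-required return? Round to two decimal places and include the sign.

Realised HPR = (P1 + D1 − P0) / P0 = (26.79 + 1.33 − 26.33) / 26.33 = 1.79 / 26.33 = 6.7983%
MRP = 12.35% − 4.80% = 7.55%
CAPM required = R_f + β·MRP = 4.80% + 0.946 × 7.55% = 11.94230%
α = realised − required = 6.7983% − 11.94230% = -5.14%

-5.14%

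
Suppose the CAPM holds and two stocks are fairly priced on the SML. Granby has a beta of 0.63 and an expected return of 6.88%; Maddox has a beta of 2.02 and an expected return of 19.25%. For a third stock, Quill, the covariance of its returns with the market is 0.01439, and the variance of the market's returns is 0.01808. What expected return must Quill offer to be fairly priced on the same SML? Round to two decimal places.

MRP = (19.25% − 6.88%) / (2.02 − 0.63) = 8.8993%
R_f = 6.88% − 0.63 × 8.8993% = 1.2734%
β_Quill = Cov / Var(R_m) = 0.01439 / 0.01808 = 0.7959
E(R_Quill) = R_f + β × MRP = 1.2734% + 0.7959 × 8.8993% = 8.36%

8.36%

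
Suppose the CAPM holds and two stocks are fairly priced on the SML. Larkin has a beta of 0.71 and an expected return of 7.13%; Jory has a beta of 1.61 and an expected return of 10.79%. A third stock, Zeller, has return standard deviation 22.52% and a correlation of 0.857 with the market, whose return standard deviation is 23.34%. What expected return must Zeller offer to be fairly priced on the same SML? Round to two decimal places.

7.61%

MRP = (10.79% − 7.13%) / (1.61 − 0.71) = 4.0667%
R_f = 7.13% − 0.71 × 4.0667% = 4.2426%
β_Zeller = ρ·σ_i/σ_m = 0.857 × 22.52 / 23.34 = 0.8269
E(R_Zeller) = R_f + β × MRP = 4.2426% + 0.8269 × 4.0667% = 7.61%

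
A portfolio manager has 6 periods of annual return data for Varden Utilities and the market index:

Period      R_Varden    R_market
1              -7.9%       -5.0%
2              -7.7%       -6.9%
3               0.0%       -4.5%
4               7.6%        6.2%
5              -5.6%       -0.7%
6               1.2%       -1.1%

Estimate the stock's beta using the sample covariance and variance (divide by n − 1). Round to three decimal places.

1.078

Mean R_i = (-7.9 − 7.7 + 0.0 + 7.6 − 5.6 + 1.2) / 6 = -2.0667%
Mean R_m = (-5.0 − 6.9 − 4.5 + 6.2 − 0.7 − 1.1) / 6 = -2.0000%
Σ(R_i − R̄_i)(R_m − R̄_m) = 117.5500  ⇒  Cov = 117.5500 / 5 = 23.5100
Σ(R_m − R̄_m)² = 109.0000  ⇒  Var(R_m) = 109.0000 / 5 = 21.8000
β = Cov / Var(R_m) = 23.5100 / 21.8000 = 1.0784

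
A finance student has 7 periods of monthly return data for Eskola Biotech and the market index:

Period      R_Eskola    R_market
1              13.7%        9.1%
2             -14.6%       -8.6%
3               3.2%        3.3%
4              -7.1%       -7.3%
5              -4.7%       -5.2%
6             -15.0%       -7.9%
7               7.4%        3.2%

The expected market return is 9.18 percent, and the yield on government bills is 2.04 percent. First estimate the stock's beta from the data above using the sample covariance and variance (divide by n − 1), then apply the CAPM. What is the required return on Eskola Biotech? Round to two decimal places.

Mean R_i = (13.7 − 14.6 + 3.2 − 7.1 − 4.7 − 15.0 + 7.4) / 7 = -2.4429%
Mean R_m = (9.1 − 8.6 + 3.3 − 7.3 − 5.2 − 7.9 + 3.2) / 7 = -1.9143%
Σ(R_i − R̄_i)(R_m − R̄_m) = 446.5057  ⇒  Cov = 446.5057 / 6 = 74.4176
Σ(R_m − R̄_m)² = 294.9886  ⇒  Var(R_m) = 294.9886 / 6 = 49.1648
β = Cov / Var(R_m) = 74.4176 / 49.1648 = 1.5136
MRP = 9.18% − 2.04% = 7.14%
E(R) = R_f + β × MRP = 2.04% + 1.5136 × 7.14% = 12.85%

12.85%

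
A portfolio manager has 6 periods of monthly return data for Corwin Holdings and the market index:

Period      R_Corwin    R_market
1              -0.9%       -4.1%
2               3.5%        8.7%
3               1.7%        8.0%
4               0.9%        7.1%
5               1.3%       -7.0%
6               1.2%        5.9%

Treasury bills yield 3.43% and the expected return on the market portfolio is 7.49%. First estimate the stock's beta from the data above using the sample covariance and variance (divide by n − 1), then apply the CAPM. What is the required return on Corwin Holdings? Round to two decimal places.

3.92%

Mean R_i = (-0.9 + 3.5 + 1.7 + 0.9 + 1.3 + 1.2) / 6 = 1.2833%
Mean R_m = (-4.1 + 8.7 + 8.0 + 7.1 − 7.0 + 5.9) / 6 = 3.1000%
Σ(R_i − R̄_i)(R_m − R̄_m) = 28.2400  ⇒  Cov = 28.2400 / 5 = 5.6480
Σ(R_m − R̄_m)² = 233.0600  ⇒  Var(R_m) = 233.0600 / 5 = 46.6120
β = Cov / Var(R_m) = 5.6480 / 46.6120 = 0.1212
MRP = 7.49% − 3.43% = 4.06%
E(R) = R_f + β × MRP = 3.43% + 0.1212 × 4.06% = 3.92%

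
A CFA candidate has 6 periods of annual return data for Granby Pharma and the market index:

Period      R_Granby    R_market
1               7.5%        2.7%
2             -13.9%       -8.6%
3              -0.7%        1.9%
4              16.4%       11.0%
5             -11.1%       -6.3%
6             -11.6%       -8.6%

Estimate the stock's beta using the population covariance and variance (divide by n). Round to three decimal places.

1.523

Mean R_i = (7.5 − 13.9 − 0.7 + 16.4 − 11.1 − 11.6) / 6 = -2.2333%
Mean R_m = (2.7 − 8.6 + 1.9 + 11.0 − 6.3 − 8.6) / 6 = -1.3167%
Σ(R_i − R̄_i)(R_m − R̄_m) = 470.9067  ⇒  Cov = 470.9067 / 6 = 78.4845
Σ(R_m − R̄_m)² = 309.1083  ⇒  Var(R_m) = 309.1083 / 6 = 51.5181
β = Cov / Var(R_m) = 78.4845 / 51.5181 = 1.5234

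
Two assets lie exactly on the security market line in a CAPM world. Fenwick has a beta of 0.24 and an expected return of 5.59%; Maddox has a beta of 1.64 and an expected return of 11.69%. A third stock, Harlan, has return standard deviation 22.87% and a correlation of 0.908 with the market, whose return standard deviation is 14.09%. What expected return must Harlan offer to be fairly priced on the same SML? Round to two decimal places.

MRP = (11.69% − 5.59%) / (1.64 − 0.24) = 4.3571%
R_f = 5.59% − 0.24 × 4.3571% = 4.5443%
β_Harlan = ρ·σ_i/σ_m = 0.908 × 22.87 / 14.09 = 1.4738
E(R_Harlan) = R_f + β × MRP = 4.5443% + 1.4738 × 4.3571% = 10.97%

10.97%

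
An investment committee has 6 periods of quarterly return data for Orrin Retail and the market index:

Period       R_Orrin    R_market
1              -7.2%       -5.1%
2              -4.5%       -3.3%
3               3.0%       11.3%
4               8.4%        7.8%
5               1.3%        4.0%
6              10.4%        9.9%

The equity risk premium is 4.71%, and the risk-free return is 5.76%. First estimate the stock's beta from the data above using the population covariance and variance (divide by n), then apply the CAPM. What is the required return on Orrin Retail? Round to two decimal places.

9.95%

Mean R_i = (-7.2 − 4.5 + 3.0 + 8.4 + 1.3 + 10.4) / 6 = 1.9000%
Mean R_m = (-5.1 − 3.3 + 11.3 + 7.8 + 4.0 + 9.9) / 6 = 4.1000%
Σ(R_i − R̄_i)(R_m − R̄_m) = 212.4100  ⇒  Cov = 212.4100 / 6 = 35.4017
Σ(R_m − R̄_m)² = 238.5800  ⇒  Var(R_m) = 238.5800 / 6 = 39.7633
β = Cov / Var(R_m) = 35.4017 / 39.7633 = 0.8903
E(R) = R_f + β × MRP = 5.76% + 0.8903 × 4.71% = 9.95%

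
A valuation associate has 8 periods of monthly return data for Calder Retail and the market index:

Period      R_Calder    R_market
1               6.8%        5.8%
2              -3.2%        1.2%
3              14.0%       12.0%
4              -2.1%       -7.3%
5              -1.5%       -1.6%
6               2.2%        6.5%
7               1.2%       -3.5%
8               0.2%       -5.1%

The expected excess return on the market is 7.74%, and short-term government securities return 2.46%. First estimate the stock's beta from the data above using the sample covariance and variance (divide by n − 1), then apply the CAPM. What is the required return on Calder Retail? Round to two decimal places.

7.82%

Mean R_i = (6.8 − 3.2 + 14.0 − 2.1 − 1.5 + 2.2 + 1.2 + 0.2) / 8 = 2.2000%
Mean R_m = (5.8 + 1.2 + 12.0 − 7.3 − 1.6 + 6.5 − 3.5 − 5.1) / 8 = 1.0000%
Σ(R_i − R̄_i)(R_m − R̄_m) = 212.8100  ⇒  Cov = 212.8100 / 7 = 30.4014
Σ(R_m − R̄_m)² = 307.4400  ⇒  Var(R_m) = 307.4400 / 7 = 43.9200
β = Cov / Var(R_m) = 30.4014 / 43.9200 = 0.6922
E(R) = R_f + β × MRP = 2.46% + 0.6922 × 7.74% = 7.82%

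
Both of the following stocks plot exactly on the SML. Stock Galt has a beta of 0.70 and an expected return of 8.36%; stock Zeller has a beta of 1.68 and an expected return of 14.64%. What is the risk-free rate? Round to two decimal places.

Both satisfy E(R) = R_f + β·MRP, so the slope of the SML is
MRP = (14.64% − 8.36%) / (1.68 − 0.70) = 6.28% / 0.98 = 6.4082%
R_f = E(R_Galt) − β_Galt·MRP = 8.36% − 0.70 × 6.4082% = 3.8743%

3.87%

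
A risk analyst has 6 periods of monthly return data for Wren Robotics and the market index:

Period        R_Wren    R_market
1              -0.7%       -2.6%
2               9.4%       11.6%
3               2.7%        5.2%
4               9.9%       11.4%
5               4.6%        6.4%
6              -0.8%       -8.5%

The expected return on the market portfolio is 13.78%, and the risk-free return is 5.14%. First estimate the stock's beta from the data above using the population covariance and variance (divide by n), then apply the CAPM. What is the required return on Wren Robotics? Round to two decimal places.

Mean R_i = (-0.7 + 9.4 + 2.7 + 9.9 + 4.6 − 0.8) / 6 = 4.1833%
Mean R_m = (-2.6 + 11.6 + 5.2 + 11.4 + 6.4 − 8.5) / 6 = 3.9167%
Σ(R_i − R̄_i)(R_m − R̄_m) = 175.6917  ⇒  Cov = 175.6917 / 6 = 29.2820
Σ(R_m − R̄_m)² = 319.4883  ⇒  Var(R_m) = 319.4883 / 6 = 53.2481
β = Cov / Var(R_m) = 29.2820 / 53.2481 = 0.5499
MRP = 13.78% − 5.14% = 8.64%
E(R) = R_f + β × MRP = 5.14% + 0.5499 × 8.64% = 9.89%

9.89%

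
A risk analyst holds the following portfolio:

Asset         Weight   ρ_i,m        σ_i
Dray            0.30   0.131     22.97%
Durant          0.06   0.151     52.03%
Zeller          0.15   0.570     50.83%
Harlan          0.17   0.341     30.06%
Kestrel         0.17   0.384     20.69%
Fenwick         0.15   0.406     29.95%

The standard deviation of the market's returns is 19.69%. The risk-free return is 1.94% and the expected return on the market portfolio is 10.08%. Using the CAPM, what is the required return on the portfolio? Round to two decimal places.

β_Dray = 0.131 × 22.97% / 19.69% = 0.1528
β_Durant = 0.151 × 52.03% / 19.69% = 0.3990
β_Zeller = 0.570 × 50.83% / 19.69% = 1.4715
β_Harlan = 0.341 × 30.06% / 19.69% = 0.5206
β_Kestrel = 0.384 × 20.69% / 19.69% = 0.4035
β_Fenwick = 0.406 × 29.95% / 19.69% = 0.6176
β_P = Σ w_i β_i = 0.30×0.1528 + 0.06×0.3990 + 0.15×1.4715 + 0.17×0.5206 + 0.17×0.4035 + 0.15×0.6176 = 0.5402
MRP = 10.08% − 1.94% = 8.14%
E(R_P) = R_f + β_P × MRP = 1.94% + 0.5402 × 8.14% = 6.34%

6.34%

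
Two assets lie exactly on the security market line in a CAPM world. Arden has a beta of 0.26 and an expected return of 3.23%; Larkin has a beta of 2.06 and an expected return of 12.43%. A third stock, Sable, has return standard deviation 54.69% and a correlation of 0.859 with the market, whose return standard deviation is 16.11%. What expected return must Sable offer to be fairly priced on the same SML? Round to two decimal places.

MRP = (12.43% − 3.23%) / (2.06 − 0.26) = 5.1111%
R_f = 3.23% − 0.26 × 5.1111% = 1.9011%
β_Sable = ρ·σ_i/σ_m = 0.859 × 54.69 / 16.11 = 2.9161
E(R_Sable) = R_f + β × MRP = 1.9011% + 2.9161 × 5.1111% = 16.81%

16.81%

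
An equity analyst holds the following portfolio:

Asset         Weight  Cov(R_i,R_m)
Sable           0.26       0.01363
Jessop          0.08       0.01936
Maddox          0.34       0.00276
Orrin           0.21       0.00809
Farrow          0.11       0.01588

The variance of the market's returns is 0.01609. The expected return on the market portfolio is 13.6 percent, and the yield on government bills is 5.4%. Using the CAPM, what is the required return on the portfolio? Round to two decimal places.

10.23%

β_Sable = 0.01363 / 0.01609 = 0.8471
β_Jessop = 0.01936 / 0.01609 = 1.2032
β_Maddox = 0.00276 / 0.01609 = 0.1715
β_Orrin = 0.00809 / 0.01609 = 0.5028
β_Farrow = 0.01588 / 0.01609 = 0.9869
β_P = Σ w_i β_i = 0.26×0.8471 + 0.08×1.2032 + 0.34×0.1715 + 0.21×0.5028 + 0.11×0.9869 = 0.5890
MRP = 13.6% − 5.4% = 8.20%
E(R_P) = R_f + β_P × MRP = 5.4% + 0.5890 × 8.2% = 10.23%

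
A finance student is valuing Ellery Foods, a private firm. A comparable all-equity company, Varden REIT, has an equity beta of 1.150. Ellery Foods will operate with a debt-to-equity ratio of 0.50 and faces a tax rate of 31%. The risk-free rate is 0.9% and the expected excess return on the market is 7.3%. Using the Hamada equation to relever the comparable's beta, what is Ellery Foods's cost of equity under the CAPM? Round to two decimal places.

β_L = β_U × [1 + (1 − t)(D/E)] = 1.150 × [1 + (1 − 0.31) × 0.50]
    = 1.150 × [1 + 0.69 × 0.50] = 1.150 × 1.3450 = 1.5468
E(R) = R_f + β_L × MRP = 0.9% + 1.5468 × 7.3% = 12.19%

12.19%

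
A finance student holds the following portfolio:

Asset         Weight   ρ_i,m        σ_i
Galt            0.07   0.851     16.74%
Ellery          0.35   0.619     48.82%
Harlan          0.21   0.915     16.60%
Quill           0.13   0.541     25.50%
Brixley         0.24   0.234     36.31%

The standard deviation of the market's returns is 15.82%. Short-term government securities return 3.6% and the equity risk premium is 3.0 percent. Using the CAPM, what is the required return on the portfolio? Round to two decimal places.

7.13%

β_Galt = 0.851 × 16.74% / 15.82% = 0.9005
β_Ellery = 0.619 × 48.82% / 15.82% = 1.9102
β_Harlan = 0.915 × 16.60% / 15.82% = 0.9601
β_Quill = 0.541 × 25.50% / 15.82% = 0.8720
β_Brixley = 0.234 × 36.31% / 15.82% = 0.5371
β_P = Σ w_i β_i = 0.07×0.9005 + 0.35×1.9102 + 0.21×0.9601 + 0.13×0.8720 + 0.24×0.5371 = 1.1755
E(R_P) = R_f + β_P × MRP = 3.6% + 1.1755 × 3.0% = 7.13%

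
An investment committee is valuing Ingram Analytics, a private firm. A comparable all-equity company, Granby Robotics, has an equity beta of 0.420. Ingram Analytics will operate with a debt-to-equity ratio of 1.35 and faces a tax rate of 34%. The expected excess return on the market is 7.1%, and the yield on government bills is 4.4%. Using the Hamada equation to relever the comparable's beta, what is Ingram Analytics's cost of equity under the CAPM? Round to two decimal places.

10.04%

β_L = β_U × [1 + (1 − t)(D/E)] = 0.420 × [1 + (1 − 0.34) × 1.35]
    = 0.420 × [1 + 0.66 × 1.35] = 0.420 × 1.8910 = 0.7942
E(R) = R_f + β_L × MRP = 4.4% + 0.7942 × 7.1% = 10.04%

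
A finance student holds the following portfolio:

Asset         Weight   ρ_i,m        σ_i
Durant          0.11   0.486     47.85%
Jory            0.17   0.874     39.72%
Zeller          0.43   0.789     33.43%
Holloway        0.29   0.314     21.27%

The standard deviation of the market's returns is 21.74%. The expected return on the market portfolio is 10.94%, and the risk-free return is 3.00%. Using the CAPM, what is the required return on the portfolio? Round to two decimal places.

10.94%

β_Durant = 0.486 × 47.85% / 21.74% = 1.0697
β_Jory = 0.874 × 39.72% / 21.74% = 1.5968
β_Zeller = 0.789 × 33.43% / 21.74% = 1.2133
β_Holloway = 0.314 × 21.27% / 21.74% = 0.3072
β_P = Σ w_i β_i = 0.11×1.0697 + 0.17×1.5968 + 0.43×1.2133 + 0.29×0.3072 = 0.9999
MRP = 10.94% − 3.00% = 7.94%
E(R_P) = R_f + β_P × MRP = 3.00% + 0.9999 × 7.94% = 10.94%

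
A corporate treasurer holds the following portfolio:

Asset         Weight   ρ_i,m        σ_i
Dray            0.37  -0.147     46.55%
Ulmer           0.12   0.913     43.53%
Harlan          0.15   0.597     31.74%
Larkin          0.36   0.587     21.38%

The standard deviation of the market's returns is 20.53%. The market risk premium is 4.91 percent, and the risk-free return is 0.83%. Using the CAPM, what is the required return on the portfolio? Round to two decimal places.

β_Dray = -0.147 × 46.55% / 20.53% = -0.3333
β_Ulmer = 0.913 × 43.53% / 20.53% = 1.9358
β_Harlan = 0.597 × 31.74% / 20.53% = 0.9230
β_Larkin = 0.587 × 21.38% / 20.53% = 0.6113
β_P = Σ w_i β_i = 0.37×-0.3333 + 0.12×1.9358 + 0.15×0.9230 + 0.36×0.6113 = 0.4675
E(R_P) = R_f + β_P × MRP = 0.83% + 0.4675 × 4.91% = 3.13%

3.13%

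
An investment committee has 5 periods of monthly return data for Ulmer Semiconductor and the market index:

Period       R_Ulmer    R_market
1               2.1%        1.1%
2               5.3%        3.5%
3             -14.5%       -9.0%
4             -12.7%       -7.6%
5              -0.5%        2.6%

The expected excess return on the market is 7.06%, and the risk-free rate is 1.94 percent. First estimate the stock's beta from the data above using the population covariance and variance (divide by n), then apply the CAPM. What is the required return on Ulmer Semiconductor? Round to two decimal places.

Mean R_i = (2.1 + 5.3 − 14.5 − 12.7 − 0.5) / 5 = -4.0600%
Mean R_m = (1.1 + 3.5 − 9.0 − 7.6 + 2.6) / 5 = -1.8800%
Σ(R_i − R̄_i)(R_m − R̄_m) = 208.4160  ⇒  Cov = 208.4160 / 5 = 41.6832
Σ(R_m − R̄_m)² = 141.3080  ⇒  Var(R_m) = 141.3080 / 5 = 28.2616
β = Cov / Var(R_m) = 41.6832 / 28.2616 = 1.4749
E(R) = R_f + β × MRP = 1.94% + 1.4749 × 7.06% = 12.35%

12.35%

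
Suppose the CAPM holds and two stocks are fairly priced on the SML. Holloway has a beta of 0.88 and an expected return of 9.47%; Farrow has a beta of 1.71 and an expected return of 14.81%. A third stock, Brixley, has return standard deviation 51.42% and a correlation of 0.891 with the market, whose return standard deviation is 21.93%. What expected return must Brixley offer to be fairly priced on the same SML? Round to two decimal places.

17.25%

MRP = (14.81% − 9.47%) / (1.71 − 0.88) = 6.4337%
R_f = 9.47% − 0.88 × 6.4337% = 3.8083%
β_Brixley = ρ·σ_i/σ_m = 0.891 × 51.42 / 21.93 = 2.0892
E(R_Brixley) = R_f + β × MRP = 3.8083% + 2.0892 × 6.4337% = 17.25%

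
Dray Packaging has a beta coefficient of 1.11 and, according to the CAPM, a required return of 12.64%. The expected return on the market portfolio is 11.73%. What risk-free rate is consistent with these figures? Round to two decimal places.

3.46%

E(R) = R_f + β(E(R_m) − R_f) = R_f(1 − β) + β·E(R_m)
12.64% = R_f × (1 − 1.11) + 1.11 × 11.73%
12.64% = R_f × -0.11 + 13.0203%
R_f = (12.64% − 13.0203%) / -0.11 = 3.46%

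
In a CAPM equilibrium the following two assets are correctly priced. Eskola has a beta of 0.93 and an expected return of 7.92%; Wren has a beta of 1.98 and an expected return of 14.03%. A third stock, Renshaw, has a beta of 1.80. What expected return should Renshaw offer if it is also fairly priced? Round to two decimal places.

MRP (SML slope) = (14.03% − 7.92%) / (1.98 − 0.93) = 6.11% / 1.05 = 5.8190%
R_f (intercept) = 7.92% − 0.93 × 5.8190% = 2.5083%
E(R_Renshaw) = R_f + β × MRP = 2.5083% + 1.80 × 5.8190% = 12.98%

12.98%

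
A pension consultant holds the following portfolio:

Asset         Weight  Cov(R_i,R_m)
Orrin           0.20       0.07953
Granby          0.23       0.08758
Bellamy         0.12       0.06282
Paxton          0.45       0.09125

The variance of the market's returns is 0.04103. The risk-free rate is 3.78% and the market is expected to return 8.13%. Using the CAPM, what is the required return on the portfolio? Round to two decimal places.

β_Orrin = 0.07953 / 0.04103 = 1.9383
β_Granby = 0.08758 / 0.04103 = 2.1345
β_Bellamy = 0.06282 / 0.04103 = 1.5311
β_Paxton = 0.09125 / 0.04103 = 2.2240
β_P = Σ w_i β_i = 0.20×1.9383 + 0.23×2.1345 + 0.12×1.5311 + 0.45×2.2240 = 2.0631
MRP = 8.13% − 3.78% = 4.35%
E(R_P) = R_f + β_P × MRP = 3.78% + 2.0631 × 4.35% = 12.75%

12.75%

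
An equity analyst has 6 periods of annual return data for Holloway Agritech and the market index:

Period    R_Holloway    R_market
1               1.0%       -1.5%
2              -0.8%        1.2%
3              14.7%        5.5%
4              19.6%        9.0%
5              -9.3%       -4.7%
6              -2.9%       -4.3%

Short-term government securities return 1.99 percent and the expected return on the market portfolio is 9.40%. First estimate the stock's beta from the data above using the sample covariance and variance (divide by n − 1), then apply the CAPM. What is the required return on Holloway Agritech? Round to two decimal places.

16.30%

Mean R_i = (1.0 − 0.8 + 14.7 + 19.6 − 9.3 − 2.9) / 6 = 3.7167%
Mean R_m = (-1.5 + 1.2 + 5.5 + 9.0 − 4.7 − 4.3) / 6 = 0.8667%
Σ(R_i − R̄_i)(R_m − R̄_m) = 291.6433  ⇒  Cov = 291.6433 / 5 = 58.3287
Σ(R_m − R̄_m)² = 151.0133  ⇒  Var(R_m) = 151.0133 / 5 = 30.2027
β = Cov / Var(R_m) = 58.3287 / 30.2027 = 1.9312
MRP = 9.40% − 1.99% = 7.41%
E(R) = R_f + β × MRP = 1.99% + 1.9312 × 7.41% = 16.30%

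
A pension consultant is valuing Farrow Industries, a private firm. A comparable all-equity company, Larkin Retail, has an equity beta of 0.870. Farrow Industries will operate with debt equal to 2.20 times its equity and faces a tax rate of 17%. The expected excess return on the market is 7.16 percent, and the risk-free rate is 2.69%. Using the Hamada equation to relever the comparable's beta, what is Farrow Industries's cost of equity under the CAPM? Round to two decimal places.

β_L = β_U × [1 + (1 − t)(D/E)] = 0.870 × [1 + (1 − 0.17) × 2.20]
    = 0.870 × [1 + 0.83 × 2.20] = 0.870 × 2.8260 = 2.4586
E(R) = R_f + β_L × MRP = 2.69% + 2.4586 × 7.16% = 20.29%

20.29%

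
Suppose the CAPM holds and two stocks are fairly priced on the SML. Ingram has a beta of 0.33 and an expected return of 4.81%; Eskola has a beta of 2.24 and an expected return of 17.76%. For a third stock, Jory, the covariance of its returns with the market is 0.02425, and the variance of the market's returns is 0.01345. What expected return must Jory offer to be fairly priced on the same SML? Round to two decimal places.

MRP = (17.76% − 4.81%) / (2.24 − 0.33) = 6.7801%
R_f = 4.81% − 0.33 × 6.7801% = 2.5726%
β_Jory = Cov / Var(R_m) = 0.02425 / 0.01345 = 1.8030
E(R_Jory) = R_f + β × MRP = 2.5726% + 1.8030 × 6.7801% = 14.80%

14.80%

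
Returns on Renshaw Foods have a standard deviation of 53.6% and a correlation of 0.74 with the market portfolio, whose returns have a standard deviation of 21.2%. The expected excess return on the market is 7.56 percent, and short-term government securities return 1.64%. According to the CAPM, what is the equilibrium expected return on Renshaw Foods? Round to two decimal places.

β = ρ × σ_i / σ_m = 0.74 × 53.6% / 21.2% = 1.8709
E(R) = 1.64% + 1.8709 × 7.56% = 15.78%

15.78%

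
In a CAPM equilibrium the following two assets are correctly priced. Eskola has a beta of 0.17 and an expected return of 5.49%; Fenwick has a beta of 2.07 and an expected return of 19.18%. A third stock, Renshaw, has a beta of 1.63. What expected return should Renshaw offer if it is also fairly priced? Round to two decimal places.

MRP (SML slope) = (19.18% − 5.49%) / (2.07 − 0.17) = 13.69% / 1.90 = 7.2053%
R_f (intercept) = 5.49% − 0.17 × 7.2053% = 4.2651%
E(R_Renshaw) = R_f + β × MRP = 4.2651% + 1.63 × 7.2053% = 16.01%

16.01%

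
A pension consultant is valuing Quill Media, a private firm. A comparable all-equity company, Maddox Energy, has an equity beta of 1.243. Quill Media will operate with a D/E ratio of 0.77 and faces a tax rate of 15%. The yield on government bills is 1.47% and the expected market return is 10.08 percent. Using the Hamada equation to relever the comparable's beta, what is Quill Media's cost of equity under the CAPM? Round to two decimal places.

19.18%

β_L = β_U × [1 + (1 − t)(D/E)] = 1.243 × [1 + (1 − 0.15) × 0.77]
    = 1.243 × [1 + 0.85 × 0.77] = 1.243 × 1.6545 = 2.0565
MRP = 10.08% − 1.47% = 8.61%
E(R) = R_f + β_L × MRP = 1.47% + 2.0565 × 8.61% = 19.18%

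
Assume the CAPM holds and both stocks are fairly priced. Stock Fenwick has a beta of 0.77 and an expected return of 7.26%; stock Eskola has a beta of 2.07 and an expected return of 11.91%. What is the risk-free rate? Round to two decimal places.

4.51%

Both satisfy E(R) = R_f + β·MRP, so the slope of the SML is
MRP = (11.91% − 7.26%) / (2.07 − 0.77) = 4.65% / 1.30 = 3.5769%
R_f = E(R_Fenwick) − β_Fenwick·MRP = 7.26% − 0.77 × 3.5769% = 4.5058%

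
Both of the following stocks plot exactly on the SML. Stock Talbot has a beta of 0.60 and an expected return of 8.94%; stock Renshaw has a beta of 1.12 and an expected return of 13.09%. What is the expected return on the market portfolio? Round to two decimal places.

12.13%

Both satisfy E(R) = R_f + β·MRP, so the slope of the SML is
MRP = (13.09% − 8.94%) / (1.12 − 0.60) = 4.15% / 0.52 = 7.9808%
R_f = E(R_Talbot) − β_Talbot·MRP = 8.94% − 0.60 × 7.9808% = 4.1515%
E(R_m) = R_f + MRP = 4.1515% + 7.9808% = 12.13%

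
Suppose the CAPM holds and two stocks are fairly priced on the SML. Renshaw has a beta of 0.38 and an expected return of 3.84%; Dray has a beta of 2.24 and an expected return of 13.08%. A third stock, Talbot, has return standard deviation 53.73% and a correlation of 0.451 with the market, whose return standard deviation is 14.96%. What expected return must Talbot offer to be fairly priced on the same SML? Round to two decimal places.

MRP = (13.08% − 3.84%) / (2.24 − 0.38) = 4.9677%
R_f = 3.84% − 0.38 × 4.9677% = 1.9523%
β_Talbot = ρ·σ_i/σ_m = 0.451 × 53.73 / 14.96 = 1.6198
E(R_Talbot) = R_f + β × MRP = 1.9523% + 1.6198 × 4.9677% = 10.00%

10.00%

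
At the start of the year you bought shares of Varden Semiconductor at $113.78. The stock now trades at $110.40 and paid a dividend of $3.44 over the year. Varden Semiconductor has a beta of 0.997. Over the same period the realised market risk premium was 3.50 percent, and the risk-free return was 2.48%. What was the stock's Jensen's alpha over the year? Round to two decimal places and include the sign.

-5.92%

Realised HPR = (P1 + D1 − P0) / P0 = (110.40 + 3.44 − 113.78) / 113.78 = 0.06 / 113.78 = 0.0527%
CAPM required = R_f + β·MRP = 2.48% + 0.997 × 3.50% = 5.96950%
α = realised − required = 0.0527% − 5.96950% = -5.92%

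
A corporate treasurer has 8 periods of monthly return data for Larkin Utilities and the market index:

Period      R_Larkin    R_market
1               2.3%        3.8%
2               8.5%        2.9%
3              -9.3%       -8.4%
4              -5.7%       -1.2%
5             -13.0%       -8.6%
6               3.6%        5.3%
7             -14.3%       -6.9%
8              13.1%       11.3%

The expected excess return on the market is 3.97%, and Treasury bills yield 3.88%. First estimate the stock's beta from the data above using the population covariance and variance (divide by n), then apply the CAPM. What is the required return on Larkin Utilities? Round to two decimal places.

Mean R_i = (2.3 + 8.5 − 9.3 − 5.7 − 13.0 + 3.6 − 14.3 + 13.1) / 8 = -1.8500%
Mean R_m = (3.8 + 2.9 − 8.4 − 1.2 − 8.6 + 5.3 − 6.9 + 11.3) / 8 = -0.2250%
Σ(R_i − R̄_i)(R_m − R̄_m) = 492.6000  ⇒  Cov = 492.6000 / 8 = 61.5750
Σ(R_m − R̄_m)² = 371.7950  ⇒  Var(R_m) = 371.7950 / 8 = 46.4744
β = Cov / Var(R_m) = 61.5750 / 46.4744 = 1.3249
E(R) = R_f + β × MRP = 3.88% + 1.3249 × 3.97% = 9.14%

9.14%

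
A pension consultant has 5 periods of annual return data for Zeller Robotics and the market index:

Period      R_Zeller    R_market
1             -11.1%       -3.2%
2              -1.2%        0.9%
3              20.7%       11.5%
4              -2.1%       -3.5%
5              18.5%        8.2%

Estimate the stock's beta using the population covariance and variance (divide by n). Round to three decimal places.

1.969

Mean R_i = (-11.1 − 1.2 + 20.7 − 2.1 + 18.5) / 5 = 4.9600%
Mean R_m = (-3.2 + 0.9 + 11.5 − 3.5 + 8.2) / 5 = 2.7800%
Σ(R_i − R̄_i)(R_m − R̄_m) = 362.5960  ⇒  Cov = 362.5960 / 5 = 72.5192
Σ(R_m − R̄_m)² = 184.1480  ⇒  Var(R_m) = 184.1480 / 5 = 36.8296
β = Cov / Var(R_m) = 72.5192 / 36.8296 = 1.9690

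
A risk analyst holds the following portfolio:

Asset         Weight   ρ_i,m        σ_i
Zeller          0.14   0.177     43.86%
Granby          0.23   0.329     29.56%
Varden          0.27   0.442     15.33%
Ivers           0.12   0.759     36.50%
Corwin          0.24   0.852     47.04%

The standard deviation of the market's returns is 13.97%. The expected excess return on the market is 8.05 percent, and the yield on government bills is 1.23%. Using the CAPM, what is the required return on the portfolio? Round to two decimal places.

11.66%

β_Zeller = 0.177 × 43.86% / 13.97% = 0.5557
β_Granby = 0.329 × 29.56% / 13.97% = 0.6962
β_Varden = 0.442 × 15.33% / 13.97% = 0.4850
β_Ivers = 0.759 × 36.50% / 13.97% = 1.9831
β_Corwin = 0.852 × 47.04% / 13.97% = 2.8689
β_P = Σ w_i β_i = 0.14×0.5557 + 0.23×0.6962 + 0.27×0.4850 + 0.12×1.9831 + 0.24×2.8689 = 1.2954
E(R_P) = R_f + β_P × MRP = 1.23% + 1.2954 × 8.05% = 11.66%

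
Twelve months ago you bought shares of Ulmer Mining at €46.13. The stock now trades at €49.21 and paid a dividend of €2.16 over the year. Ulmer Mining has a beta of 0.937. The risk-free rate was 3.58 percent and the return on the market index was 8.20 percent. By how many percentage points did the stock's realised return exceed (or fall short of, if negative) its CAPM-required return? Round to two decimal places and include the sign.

Realised HPR = (P1 + D1 − P0) / P0 = (49.21 + 2.16 − 46.13) / 46.13 = 5.24 / 46.13 = 11.3592%
MRP = 8.20% − 3.58% = 4.62%
CAPM required = R_f + β·MRP = 3.58% + 0.937 × 4.62% = 7.90894%
α = realised − required = 11.3592% − 7.90894% = +3.45%

+3.45%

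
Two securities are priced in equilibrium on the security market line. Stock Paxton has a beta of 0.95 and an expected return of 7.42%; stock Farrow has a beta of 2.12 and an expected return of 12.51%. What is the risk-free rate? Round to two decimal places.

3.29%

Both satisfy E(R) = R_f + β·MRP, so the slope of the SML is
MRP = (12.51% − 7.42%) / (2.12 − 0.95) = 5.09% / 1.17 = 4.3504%
R_f = E(R_Paxton) − β_Paxton·MRP = 7.42% − 0.95 × 4.3504% = 3.2871%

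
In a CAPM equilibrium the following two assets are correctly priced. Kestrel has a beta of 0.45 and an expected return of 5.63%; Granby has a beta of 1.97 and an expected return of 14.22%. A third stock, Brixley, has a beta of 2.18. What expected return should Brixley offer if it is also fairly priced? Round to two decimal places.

MRP (SML slope) = (14.22% − 5.63%) / (1.97 − 0.45) = 8.59% / 1.52 = 5.6513%
R_f (intercept) = 5.63% − 0.45 × 5.6513% = 3.0869%
E(R_Brixley) = R_f + β × MRP = 3.0869% + 2.18 × 5.6513% = 15.41%

15.41%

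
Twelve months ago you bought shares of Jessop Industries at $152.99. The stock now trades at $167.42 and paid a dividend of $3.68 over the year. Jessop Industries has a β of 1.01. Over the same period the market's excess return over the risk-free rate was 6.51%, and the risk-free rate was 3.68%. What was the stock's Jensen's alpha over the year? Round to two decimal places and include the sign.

+1.58%

Realised HPR = (P1 + D1 − P0) / P0 = (167.42 + 3.68 − 152.99) / 152.99 = 18.11 / 152.99 = 11.8374%
CAPM required = R_f + β·MRP = 3.68% + 1.01 × 6.51% = 10.2551%
α = realised − required = 11.8374% − 10.2551% = +1.58%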